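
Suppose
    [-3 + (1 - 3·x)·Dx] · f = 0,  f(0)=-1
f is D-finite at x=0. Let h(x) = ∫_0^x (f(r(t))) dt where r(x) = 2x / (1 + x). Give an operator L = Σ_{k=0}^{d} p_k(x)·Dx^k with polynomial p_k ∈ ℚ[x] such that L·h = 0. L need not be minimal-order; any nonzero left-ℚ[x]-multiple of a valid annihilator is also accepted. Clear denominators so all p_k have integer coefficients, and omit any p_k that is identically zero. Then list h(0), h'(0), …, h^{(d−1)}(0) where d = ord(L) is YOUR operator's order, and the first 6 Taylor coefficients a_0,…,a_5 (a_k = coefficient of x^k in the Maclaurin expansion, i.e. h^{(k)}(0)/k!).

L = 6·Dx + (-1 + 4·x + 5·x^2)·Dx^2  (order 2).
h: a_k = 0, -1, -3, -10, -75/2, -150, …
ICs: h(0) = 0, h′(0) = -1.

f: a_k = -1, -3, -9, -27, -81, -243, …
L₀ from L_f via x↦r, Dx↦r'^{-1}Dx.
h=∫₀ˣh₀: take L = L₀·Dx.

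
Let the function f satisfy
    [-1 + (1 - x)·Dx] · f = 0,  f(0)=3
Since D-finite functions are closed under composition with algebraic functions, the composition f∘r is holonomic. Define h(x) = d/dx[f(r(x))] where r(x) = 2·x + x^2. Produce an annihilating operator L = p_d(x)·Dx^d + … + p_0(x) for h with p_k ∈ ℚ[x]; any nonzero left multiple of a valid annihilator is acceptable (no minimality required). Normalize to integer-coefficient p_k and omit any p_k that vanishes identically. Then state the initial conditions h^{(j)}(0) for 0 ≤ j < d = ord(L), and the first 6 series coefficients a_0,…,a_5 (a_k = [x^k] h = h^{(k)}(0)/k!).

f: a_k = 3, 3, 3, 3, 3, 3, …
f∘r: x↦r, Dx↦Dx/r' in L_f ⇒ L₀.
h=h₀': d/dx-closure on L₀ ⇒ L.
L = (5 + 6·x + 3·x^2) + (-1 + x + 3·x^2 + x^3)·Dx  (order 1).
h: a_k = 6, 30, 108, 348, 1050, 3042, …
ICs: h(0) = 6.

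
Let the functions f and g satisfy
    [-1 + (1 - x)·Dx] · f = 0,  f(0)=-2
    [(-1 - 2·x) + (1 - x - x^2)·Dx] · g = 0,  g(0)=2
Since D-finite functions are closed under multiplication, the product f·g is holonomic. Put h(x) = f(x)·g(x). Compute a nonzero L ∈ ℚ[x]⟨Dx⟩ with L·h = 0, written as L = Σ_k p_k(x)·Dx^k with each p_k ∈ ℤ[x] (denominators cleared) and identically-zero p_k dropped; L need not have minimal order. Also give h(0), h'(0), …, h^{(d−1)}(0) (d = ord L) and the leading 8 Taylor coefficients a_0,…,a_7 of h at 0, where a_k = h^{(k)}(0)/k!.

L = (-2 + 3·x^2) + (1 - 2·x + x^3)·Dx  (order 1).
h: a_k = -4, -8, -16, -28, -48, -80, -132, -216, …
ICs: h(0) = -4.

f: a_k = -2, -2, -2, -2, -2, -2, -2, -2, …
g: a_k = 2, 2, 4, 6, 10, 16, 26, 42, …
Sym-product of L_f,L_g gives L₀ (≤ ord 1).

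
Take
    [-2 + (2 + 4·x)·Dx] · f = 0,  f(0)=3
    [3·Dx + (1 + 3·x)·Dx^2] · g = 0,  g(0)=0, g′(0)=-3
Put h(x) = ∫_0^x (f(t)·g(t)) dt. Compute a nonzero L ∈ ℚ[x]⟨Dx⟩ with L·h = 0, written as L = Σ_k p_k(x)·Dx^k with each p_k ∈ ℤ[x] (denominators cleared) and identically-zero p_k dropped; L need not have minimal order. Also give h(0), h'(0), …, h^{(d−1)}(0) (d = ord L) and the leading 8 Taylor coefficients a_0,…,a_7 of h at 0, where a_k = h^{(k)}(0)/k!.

L = 3·x·Dx + (1 + 2·x)·Dx^2 + (1 + 7·x + 16·x^2 + 12·x^3)·Dx^3  (order 3).
h: a_k = 0, 0, -9/2, 3/2, -9/4, 9/2, -789/80, 12681/560, …
ICs: h(0) = 0, h′(0) = 0, h′′(0) = -9.

f: a_k = 3, 3, -3/2, 3/2, -15/8, 21/8, -63/16, 99/16, …
g: a_k = 0, -3, 9/2, -9, 81/4, -243/5, 243/2, -2187/7, …
Product ⇒ symmetric product L₀, ord ≤ 2.
h=∫h₀ ⇒ L = L₀·Dx.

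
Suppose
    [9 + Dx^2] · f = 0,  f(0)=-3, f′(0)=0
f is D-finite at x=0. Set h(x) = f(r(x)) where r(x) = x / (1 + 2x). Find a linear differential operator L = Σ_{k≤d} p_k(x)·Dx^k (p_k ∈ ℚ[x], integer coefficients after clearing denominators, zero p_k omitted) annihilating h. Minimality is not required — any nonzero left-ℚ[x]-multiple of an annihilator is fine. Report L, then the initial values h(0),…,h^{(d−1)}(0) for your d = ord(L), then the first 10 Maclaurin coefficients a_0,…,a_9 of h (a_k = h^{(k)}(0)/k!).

L = 9 + (4 + 24·x + 48·x^2 + 32·x^3)·Dx + (1 + 8·x + 24·x^2 + 32·x^3 + 16·x^4)·Dx^2  (order 2).
h: a_k = -3, 0, 27/2, -54, 1215/8, -351, 54243/80, -20169/20, 566865/896, 830763/280, …
ICs: h(0) = -3, h′(0) = 0.

f: a_k = -3, 0, 27/2, 0, -81/8, 0, 243/80, 0, -2187/4480, 0, …
f∘r: x↦r, Dx↦Dx/r' in L_f ⇒ L₀.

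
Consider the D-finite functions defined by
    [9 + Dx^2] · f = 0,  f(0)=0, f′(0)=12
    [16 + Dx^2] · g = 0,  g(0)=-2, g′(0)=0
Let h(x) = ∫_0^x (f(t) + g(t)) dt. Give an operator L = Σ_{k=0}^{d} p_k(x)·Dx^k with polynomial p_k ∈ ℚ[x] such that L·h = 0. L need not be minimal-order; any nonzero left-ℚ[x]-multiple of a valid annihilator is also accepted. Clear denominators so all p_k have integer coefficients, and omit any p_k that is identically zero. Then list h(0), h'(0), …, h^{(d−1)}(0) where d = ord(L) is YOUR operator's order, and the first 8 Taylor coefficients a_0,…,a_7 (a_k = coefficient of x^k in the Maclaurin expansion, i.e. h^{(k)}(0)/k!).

f: a_k = 0, 12, 0, -18, 0, 81/10, 0, -243/140, …
g: a_k = -2, 0, 16, 0, -64/3, 0, 512/45, 0, …
f+g: L₀ = lclm(L_f,L_g), ord ≤ 2+2.
h=∫h₀ ⇒ L = L₀·Dx.
L = 144·Dx + 25·Dx^3 + Dx^5  (order 5).
h: a_k = 0, -2, 6, 16/3, -9/2, -64/15, 27/20, 512/315, …
ICs: h(0) = 0, h′(0) = -2, h′′(0) = 12, h′′′(0) = 32, h′′′′(0) = -108.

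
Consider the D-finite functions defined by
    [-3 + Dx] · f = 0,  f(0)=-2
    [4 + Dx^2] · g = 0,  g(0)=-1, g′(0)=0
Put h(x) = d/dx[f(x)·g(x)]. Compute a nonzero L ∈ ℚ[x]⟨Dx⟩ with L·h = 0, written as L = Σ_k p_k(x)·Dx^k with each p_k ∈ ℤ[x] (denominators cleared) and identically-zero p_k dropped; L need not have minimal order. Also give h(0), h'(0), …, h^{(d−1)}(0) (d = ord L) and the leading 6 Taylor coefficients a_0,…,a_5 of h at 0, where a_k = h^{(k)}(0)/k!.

f: a_k = -2, -6, -9, -9, -27/4, -81/20, …
g: a_k = -1, 0, 2, 0, -2/3, 0, …
h₀=f·g: eliminate ⇒ L₀, order ≤ 1·2.
h₀' ⇒ L via d/dx closure of L₀.
L = 13 - 6·Dx + Dx^2  (order 2).
h: a_k = 6, 10, -9, -119/3, -199/4, -407/12, …
ICs: h(0) = 6, h′(0) = 10.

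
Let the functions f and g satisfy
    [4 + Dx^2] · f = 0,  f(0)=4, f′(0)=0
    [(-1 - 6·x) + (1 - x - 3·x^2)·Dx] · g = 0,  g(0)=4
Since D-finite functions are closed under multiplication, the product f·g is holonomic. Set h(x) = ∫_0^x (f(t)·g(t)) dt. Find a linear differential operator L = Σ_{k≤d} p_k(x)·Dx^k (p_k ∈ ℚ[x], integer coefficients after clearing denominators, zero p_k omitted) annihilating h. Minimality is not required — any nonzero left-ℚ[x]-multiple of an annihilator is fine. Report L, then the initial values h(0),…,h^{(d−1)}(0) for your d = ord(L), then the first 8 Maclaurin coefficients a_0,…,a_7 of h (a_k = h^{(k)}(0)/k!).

L = (2 + 4·x + 12·x^2)·Dx + (2 + 12·x)·Dx^2 + (-1 + x + 3·x^2)·Dx^3  (order 3).
h: a_k = 0, 16, 8, 32/3, 20, 112/3, 640/9, 44336/315, …
ICs: h(0) = 0, h′(0) = 16, h′′(0) = 16.

f: a_k = 4, 0, -8, 0, 8/3, 0, -16/45, 0, …
g: a_k = 4, 4, 16, 28, 76, 160, 388, 868, …
L₀ := L_f ⊗_s L_g (sym. prod.), ord ≤ 2.
h=∫₀ˣh₀: take L = L₀·Dx.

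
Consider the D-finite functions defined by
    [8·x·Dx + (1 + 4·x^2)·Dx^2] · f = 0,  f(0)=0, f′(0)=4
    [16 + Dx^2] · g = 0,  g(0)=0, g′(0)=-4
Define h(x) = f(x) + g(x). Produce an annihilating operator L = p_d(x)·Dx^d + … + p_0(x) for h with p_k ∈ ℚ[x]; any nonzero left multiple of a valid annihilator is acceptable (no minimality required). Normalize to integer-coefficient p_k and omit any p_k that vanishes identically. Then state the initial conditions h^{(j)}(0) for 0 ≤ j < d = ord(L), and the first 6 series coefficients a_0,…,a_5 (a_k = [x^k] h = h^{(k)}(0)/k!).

f: a_k = 0, 4, 0, -16/3, 0, 64/5, …
g: a_k = 0, -4, 0, 32/3, 0, -128/15, …
f+g: L₀ = lclm(L_f,L_g), ord ≤ 2+2.
L = (-512·x + 5120·x^3 + 4096·x^5)·Dx + (16 + 512·x^2 + 2304·x^4 + 2048·x^6)·Dx^2 + (-32·x + 320·x^3 + 256·x^5)·Dx^3 + (1 + 32·x^2 + 144·x^4 + 128·x^6)·Dx^4  (order 4).
h: a_k = 0, 0, 0, 16/3, 0, 64/15, …
ICs: h(0) = 0, h′(0) = 0, h′′(0) = 0, h′′′(0) = 32.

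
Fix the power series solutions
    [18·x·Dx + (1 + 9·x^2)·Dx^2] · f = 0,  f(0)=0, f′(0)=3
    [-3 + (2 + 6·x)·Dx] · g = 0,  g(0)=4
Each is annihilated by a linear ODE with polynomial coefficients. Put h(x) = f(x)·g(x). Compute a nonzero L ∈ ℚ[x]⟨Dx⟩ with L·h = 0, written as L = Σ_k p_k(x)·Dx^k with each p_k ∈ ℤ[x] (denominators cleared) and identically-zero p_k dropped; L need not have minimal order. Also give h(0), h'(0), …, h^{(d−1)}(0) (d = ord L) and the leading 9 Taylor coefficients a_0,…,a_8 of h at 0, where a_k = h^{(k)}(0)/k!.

f: a_k = 0, 3, 0, -9, 0, 243/5, 0, -2187/7, 0, …
g: a_k = 4, 6, -9/2, 27/4, -405/32, 1701/64, -15309/256, 72171/512, -2814669/8192, …
L₀ := L_f ⊗_s L_g (sym. prod.), ord ≤ 2.
L = (27 - 108·x - 81·x^2) + (-12 + 36·x + 324·x^2 + 324·x^3)·Dx + (4 + 24·x + 72·x^2 + 216·x^3 + 324·x^4)·Dx^2  (order 2).
h: a_k = 0, 12, 18, -99/2, -135/4, 31509/160, 99387/320, -13743837/8960, -24422229/17920, …
ICs: h(0) = 0, h′(0) = 12.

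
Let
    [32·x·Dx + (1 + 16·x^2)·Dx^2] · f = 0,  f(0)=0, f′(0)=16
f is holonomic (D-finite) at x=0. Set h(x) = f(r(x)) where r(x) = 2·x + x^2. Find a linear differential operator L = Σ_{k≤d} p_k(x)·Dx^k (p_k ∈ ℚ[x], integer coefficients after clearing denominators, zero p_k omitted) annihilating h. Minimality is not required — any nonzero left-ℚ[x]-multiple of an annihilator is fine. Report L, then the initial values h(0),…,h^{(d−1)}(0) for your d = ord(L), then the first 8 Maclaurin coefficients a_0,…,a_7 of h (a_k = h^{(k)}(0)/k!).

L = (-1 + 128·x + 256·x^2 + 192·x^3 + 48·x^4)·Dx + (1 + x + 64·x^2 + 128·x^3 + 80·x^4 + 16·x^5)·Dx^2  (order 2).
h: a_k = 0, 32, 16, -2048/3, -1024, 128512/5, 196352/3, -7929856/7, …
ICs: h(0) = 0, h′(0) = 32.

f: a_k = 0, 16, 0, -256/3, 0, 4096/5, 0, -65536/7, …
Change of var in L_f (x↦r) gives L₀.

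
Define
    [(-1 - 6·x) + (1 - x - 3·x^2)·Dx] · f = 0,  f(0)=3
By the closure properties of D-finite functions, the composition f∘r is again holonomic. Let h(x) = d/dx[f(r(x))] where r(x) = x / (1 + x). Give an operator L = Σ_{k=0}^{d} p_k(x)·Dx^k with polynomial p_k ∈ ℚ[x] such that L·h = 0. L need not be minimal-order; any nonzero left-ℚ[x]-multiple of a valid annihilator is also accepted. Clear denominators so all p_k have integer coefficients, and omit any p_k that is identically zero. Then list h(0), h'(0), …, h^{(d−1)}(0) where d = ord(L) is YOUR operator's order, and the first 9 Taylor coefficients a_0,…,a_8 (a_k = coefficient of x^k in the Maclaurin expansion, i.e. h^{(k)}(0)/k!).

f: a_k = 3, 3, 12, 21, 57, 120, 291, 651, 1524, …
h₀=f(r): pull back L_f along r ⇒ L₀.
h₀' ⇒ L via d/dx closure of L₀.
L = (6 + 18·x + 72·x^2 + 42·x^3) + (-1 - 9·x - 12·x^2 + 17·x^3 + 21·x^4)·Dx  (order 1).
h: a_k = 3, 18, 0, 108, -135, 648, -1323, 4104, -9720, …
ICs: h(0) = 3.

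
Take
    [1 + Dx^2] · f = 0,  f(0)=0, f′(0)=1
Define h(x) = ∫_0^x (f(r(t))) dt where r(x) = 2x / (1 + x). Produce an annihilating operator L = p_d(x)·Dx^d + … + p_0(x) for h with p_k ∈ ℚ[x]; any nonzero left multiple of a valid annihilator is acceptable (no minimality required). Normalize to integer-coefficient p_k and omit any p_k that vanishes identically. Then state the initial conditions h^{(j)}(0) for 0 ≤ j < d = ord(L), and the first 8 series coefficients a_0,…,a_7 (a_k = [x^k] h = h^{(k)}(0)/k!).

L = 4·Dx + (2 + 6·x + 6·x^2 + 2·x^3)·Dx^2 + (1 + 4·x + 6·x^2 + 4·x^3 + x^4)·Dx^3  (order 3).
h: a_k = 0, 0, 1, -2/3, 1/6, 2/5, -43/45, 10/7, …
ICs: h(0) = 0, h′(0) = 0, h′′(0) = 2.

f: a_k = 0, 1, 0, -1/6, 0, 1/120, 0, -1/5040, …
L₀ from L_f via x↦r, Dx↦r'^{-1}Dx.
Integrate: L := L₀·Dx.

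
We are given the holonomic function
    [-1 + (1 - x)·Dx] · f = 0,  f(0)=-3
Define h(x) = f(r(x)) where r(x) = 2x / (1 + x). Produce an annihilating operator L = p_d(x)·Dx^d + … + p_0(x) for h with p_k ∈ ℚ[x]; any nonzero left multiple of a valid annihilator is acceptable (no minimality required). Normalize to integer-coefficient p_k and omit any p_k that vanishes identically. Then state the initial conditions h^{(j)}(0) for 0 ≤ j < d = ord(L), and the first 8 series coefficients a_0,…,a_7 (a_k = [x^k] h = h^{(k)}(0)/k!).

f: a_k = -3, -3, -3, -3, -3, -3, -3, -3, …
f∘r: x↦r, Dx↦Dx/r' in L_f ⇒ L₀.
L = 2 + (-1 + x^2)·Dx  (order 1).
h: a_k = -3, -6, -6, -6, -6, -6, -6, -6, …
ICs: h(0) = -3.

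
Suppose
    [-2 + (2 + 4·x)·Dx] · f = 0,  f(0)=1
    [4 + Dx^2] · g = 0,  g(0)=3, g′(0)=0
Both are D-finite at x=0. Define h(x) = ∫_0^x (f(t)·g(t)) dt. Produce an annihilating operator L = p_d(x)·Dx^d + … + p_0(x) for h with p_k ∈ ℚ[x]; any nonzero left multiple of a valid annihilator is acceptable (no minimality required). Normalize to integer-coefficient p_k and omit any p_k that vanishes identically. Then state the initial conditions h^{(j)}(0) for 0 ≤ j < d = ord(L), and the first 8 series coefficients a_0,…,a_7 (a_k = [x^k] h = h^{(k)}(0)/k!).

L = (7 + 16·x + 16·x^2)·Dx + (-2 - 4·x)·Dx^2 + (1 + 4·x + 4·x^2)·Dx^3  (order 3).
h: a_k = 0, 3, 3/2, -5/2, -9/8, 5/8, 13/48, -349/1680, …
ICs: h(0) = 0, h′(0) = 3, h′′(0) = 3.

f: a_k = 1, 1, -1/2, 1/2, -5/8, 7/8, -21/16, 33/16, …
g: a_k = 3, 0, -6, 0, 2, 0, -4/15, 0, …
h₀=f·g: eliminate ⇒ L₀, order ≤ 1·2.
∫: right-multiply L₀ by Dx.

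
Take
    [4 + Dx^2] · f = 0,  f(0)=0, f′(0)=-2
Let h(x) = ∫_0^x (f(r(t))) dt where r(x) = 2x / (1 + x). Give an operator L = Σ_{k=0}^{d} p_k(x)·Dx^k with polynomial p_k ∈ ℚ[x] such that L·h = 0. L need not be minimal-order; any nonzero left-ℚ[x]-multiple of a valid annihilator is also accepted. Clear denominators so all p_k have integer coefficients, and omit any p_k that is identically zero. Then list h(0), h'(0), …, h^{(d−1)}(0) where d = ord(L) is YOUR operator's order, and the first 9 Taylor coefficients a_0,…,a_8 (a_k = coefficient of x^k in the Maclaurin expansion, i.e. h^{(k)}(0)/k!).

f: a_k = 0, -2, 0, 4/3, 0, -4/15, 0, 8/315, 0, …
f∘r: x↦r, Dx↦Dx/r' in L_f ⇒ L₀.
h=∫h₀ ⇒ L = L₀·Dx.
L = 16·Dx + (2 + 6·x + 6·x^2 + 2·x^3)·Dx^2 + (1 + 4·x + 6·x^2 + 4·x^3 + x^4)·Dx^3  (order 3).
h: a_k = 0, 0, -2, 4/3, 5/3, -28/5, 386/45, -60/7, 2461/630, …
ICs: h(0) = 0, h′(0) = 0, h′′(0) = -4.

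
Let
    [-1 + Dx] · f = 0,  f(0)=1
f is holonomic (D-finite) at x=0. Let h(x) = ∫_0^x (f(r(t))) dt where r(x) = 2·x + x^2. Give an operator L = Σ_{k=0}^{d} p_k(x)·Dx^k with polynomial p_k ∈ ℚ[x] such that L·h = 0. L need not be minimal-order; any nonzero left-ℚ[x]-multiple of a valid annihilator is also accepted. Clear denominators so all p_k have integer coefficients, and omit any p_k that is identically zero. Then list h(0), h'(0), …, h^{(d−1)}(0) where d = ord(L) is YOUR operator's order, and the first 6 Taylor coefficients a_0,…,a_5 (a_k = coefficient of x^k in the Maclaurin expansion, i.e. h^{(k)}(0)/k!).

L = (-2 - 2·x)·Dx + Dx^2  (order 2).
h: a_k = 0, 1, 1, 1, 5/6, 19/30, …
ICs: h(0) = 0, h′(0) = 1.

f: a_k = 1, 1, 1/2, 1/6, 1/24, 1/120, …
f∘r: x↦r, Dx↦Dx/r' in L_f ⇒ L₀.
h=∫h₀ ⇒ L = L₀·Dx.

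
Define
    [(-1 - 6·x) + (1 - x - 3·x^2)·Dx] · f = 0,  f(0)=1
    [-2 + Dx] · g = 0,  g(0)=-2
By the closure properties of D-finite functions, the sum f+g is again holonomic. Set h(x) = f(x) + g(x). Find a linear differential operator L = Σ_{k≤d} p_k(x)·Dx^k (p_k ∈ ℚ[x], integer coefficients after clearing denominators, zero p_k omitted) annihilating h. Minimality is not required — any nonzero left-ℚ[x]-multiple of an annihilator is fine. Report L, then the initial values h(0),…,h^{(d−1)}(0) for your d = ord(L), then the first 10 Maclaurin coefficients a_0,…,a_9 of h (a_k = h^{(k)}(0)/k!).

L = (-12 - 16·x - 144·x^2 - 72·x^3) + (4 + 26·x + 74·x^2 - 24·x^3 - 36·x^4)·Dx + (1 - 9·x - x^2 + 30·x^3 + 18·x^4)·Dx^2  (order 2).
h: a_k = -1, -3, 0, 13/3, 53/3, 592/15, 4357/45, 68339/315, 160016/315, 3285757/2835, …
ICs: h(0) = -1, h′(0) = -3.

f: a_k = 1, 1, 4, 7, 19, 40, 97, 217, 508, 1159, …
g: a_k = -2, -4, -4, -8/3, -4/3, -8/15, -8/45, -16/315, -4/315, -8/2835, …
h₀=f+g: left-lcm gives L₀, ord ≤ 2.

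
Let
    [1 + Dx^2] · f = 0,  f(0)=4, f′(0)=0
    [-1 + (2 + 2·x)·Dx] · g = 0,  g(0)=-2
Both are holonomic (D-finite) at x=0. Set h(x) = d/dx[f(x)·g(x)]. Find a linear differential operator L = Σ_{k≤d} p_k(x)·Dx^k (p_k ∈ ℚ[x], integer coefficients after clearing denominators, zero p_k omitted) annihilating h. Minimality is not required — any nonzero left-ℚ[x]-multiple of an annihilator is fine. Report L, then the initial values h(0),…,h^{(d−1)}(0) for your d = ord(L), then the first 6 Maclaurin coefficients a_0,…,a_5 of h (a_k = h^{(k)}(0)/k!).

f: a_k = 4, 0, -2, 0, 1/6, 0, …
g: a_k = -2, -1, 1/4, -1/8, 5/64, -7/128, …
Sym-product of L_f,L_g gives L₀ (≤ ord 2).
Differentiate: ansatz ord ≤ ord L₀ ⇒ L.
L = (53 + 144·x + 136·x^2 + 64·x^3 + 16·x^4) + (-4 - 36·x - 48·x^2 - 16·x^3)·Dx + (28 + 88·x + 108·x^2 + 64·x^3 + 16·x^4)·Dx^2  (order 2).
h: a_k = -4, 10, 9/2, -25/12, -65/96, 349/960, …
ICs: h(0) = -4, h′(0) = 10.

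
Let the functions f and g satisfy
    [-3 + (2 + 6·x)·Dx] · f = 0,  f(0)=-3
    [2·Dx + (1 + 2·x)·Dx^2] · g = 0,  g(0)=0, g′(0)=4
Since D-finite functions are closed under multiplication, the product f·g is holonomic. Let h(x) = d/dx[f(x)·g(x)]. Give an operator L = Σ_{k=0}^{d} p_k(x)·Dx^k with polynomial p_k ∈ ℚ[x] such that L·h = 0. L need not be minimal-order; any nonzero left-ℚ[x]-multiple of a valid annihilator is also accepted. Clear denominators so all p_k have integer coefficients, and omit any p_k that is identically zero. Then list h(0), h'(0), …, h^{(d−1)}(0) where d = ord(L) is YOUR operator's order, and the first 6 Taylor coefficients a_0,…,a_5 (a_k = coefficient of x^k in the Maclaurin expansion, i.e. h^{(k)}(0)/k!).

L = (39 + 180·x + 108·x^2) + (116 + 756·x + 1512·x^2 + 864·x^3)·Dx + (20 + 184·x + 612·x^2 + 864·x^3 + 432·x^4)·Dx^2  (order 2).
h: a_k = -12, -12, 93/2, -135, 11811/32, -158691/160, …
ICs: h(0) = -12, h′(0) = -12.

f: a_k = -3, -9/2, 27/8, -81/16, 1215/128, -5103/256, …
g: a_k = 0, 4, -4, 16/3, -8, 64/5, …
h₀=f·g: eliminate ⇒ L₀, order ≤ 1·2.
Derive L from L₀ (diff closure).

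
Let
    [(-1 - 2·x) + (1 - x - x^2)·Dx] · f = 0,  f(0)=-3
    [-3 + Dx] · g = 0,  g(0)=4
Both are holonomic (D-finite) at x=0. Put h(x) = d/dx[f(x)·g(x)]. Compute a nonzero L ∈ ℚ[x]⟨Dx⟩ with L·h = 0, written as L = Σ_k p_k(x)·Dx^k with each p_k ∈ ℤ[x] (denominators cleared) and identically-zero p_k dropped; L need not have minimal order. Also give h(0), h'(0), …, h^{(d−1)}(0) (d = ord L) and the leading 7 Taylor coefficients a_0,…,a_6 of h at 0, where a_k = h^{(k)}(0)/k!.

L = (19 - 6·x - 21·x^2 + 6·x^3 + 9·x^4) + (-4 + 5·x + 6·x^2 - 4·x^3 - 3·x^4)·Dx  (order 1).
h: a_k = -48, -228, -648, -1482, -3054, -59607/10, -56331/5, …
ICs: h(0) = -48.

f: a_k = -3, -3, -6, -9, -15, -24, -39, …
g: a_k = 4, 12, 18, 18, 27/2, 81/10, 81/20, …
Sym-product of L_f,L_g gives L₀ (≤ ord 1).
Differentiate: ansatz ord ≤ ord L₀ ⇒ L.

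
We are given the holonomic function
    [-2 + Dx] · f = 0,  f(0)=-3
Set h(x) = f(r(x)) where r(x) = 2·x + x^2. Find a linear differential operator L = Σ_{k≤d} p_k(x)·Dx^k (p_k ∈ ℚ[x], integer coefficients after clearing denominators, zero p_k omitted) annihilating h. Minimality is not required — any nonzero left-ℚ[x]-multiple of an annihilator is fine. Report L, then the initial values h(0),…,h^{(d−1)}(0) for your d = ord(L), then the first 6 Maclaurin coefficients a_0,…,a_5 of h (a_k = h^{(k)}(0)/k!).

L = (-4 - 4·x) + Dx  (order 1).
h: a_k = -3, -12, -30, -56, -86, -568/5, …
ICs: h(0) = -3.

f: a_k = -3, -6, -6, -4, -2, -4/5, …
L₀ from L_f via x↦r, Dx↦r'^{-1}Dx.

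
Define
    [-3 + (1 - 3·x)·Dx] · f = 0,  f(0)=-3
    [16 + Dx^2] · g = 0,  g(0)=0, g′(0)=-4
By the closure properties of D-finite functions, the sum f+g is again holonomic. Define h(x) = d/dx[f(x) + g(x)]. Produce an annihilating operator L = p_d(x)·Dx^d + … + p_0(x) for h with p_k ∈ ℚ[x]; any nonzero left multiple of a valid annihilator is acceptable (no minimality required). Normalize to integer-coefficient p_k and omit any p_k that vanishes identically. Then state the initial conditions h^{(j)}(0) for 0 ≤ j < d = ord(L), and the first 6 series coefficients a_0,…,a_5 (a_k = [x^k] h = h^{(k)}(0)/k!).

f: a_k = -3, -9, -27, -81, -243, -729, …
g: a_k = 0, -4, 0, 32/3, 0, -128/15, …
f+g: L₀ = lclm(L_f,L_g), ord ≤ 1+2.
h=h₀': d/dx-closure on L₀ ⇒ L.
L = (5952 - 4608·x + 6912·x^2) + (-560 + 2448·x - 3456·x^2 + 3456·x^3)·Dx + (372 - 288·x + 432·x^2)·Dx^2 + (-35 + 153·x - 216·x^2 + 216·x^3)·Dx^3  (order 3).
h: a_k = -13, -54, -211, -972, -11063/3, -13122, …
ICs: h(0) = -13, h′(0) = -54, h′′(0) = -422.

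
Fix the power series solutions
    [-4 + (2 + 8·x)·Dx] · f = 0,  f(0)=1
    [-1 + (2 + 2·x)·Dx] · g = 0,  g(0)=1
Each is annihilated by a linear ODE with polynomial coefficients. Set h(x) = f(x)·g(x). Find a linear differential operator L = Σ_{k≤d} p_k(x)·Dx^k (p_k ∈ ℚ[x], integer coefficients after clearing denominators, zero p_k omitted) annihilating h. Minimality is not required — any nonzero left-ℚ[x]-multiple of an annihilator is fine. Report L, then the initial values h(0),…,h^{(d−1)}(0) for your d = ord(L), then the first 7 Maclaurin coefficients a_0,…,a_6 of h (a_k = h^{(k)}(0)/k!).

f: a_k = 1, 2, -2, 4, -10, 28, -84, …
g: a_k = 1, 1/2, -1/8, 1/16, -5/128, 7/256, -21/1024, …
L₀ := L_f ⊗_s L_g (sym. prod.), ord ≤ 1.
L = (-5 - 8·x) + (2 + 10·x + 8·x^2)·Dx  (order 1).
h: a_k = 1, 5/2, -9/8, 45/16, -981/128, 5715/256, -70029/1024, …
ICs: h(0) = 1.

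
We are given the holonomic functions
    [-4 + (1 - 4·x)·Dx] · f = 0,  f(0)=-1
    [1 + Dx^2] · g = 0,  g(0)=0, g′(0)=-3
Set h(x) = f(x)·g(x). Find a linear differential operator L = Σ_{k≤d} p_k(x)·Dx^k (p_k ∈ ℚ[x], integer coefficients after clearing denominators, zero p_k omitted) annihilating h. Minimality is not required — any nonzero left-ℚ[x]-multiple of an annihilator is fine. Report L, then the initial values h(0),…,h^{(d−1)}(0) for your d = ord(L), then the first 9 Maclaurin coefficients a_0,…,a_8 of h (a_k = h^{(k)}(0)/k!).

L = (-1 + 4·x) + 8·Dx + (-1 + 4·x)·Dx^2  (order 2).
h: a_k = 0, 3, 12, 95/2, 190, 30401/40, 30401/10, 20429471/1680, 20429471/420, …
ICs: h(0) = 0, h′(0) = 3.

f: a_k = -1, -4, -16, -64, -256, -1024, -4096, -16384, -65536, …
g: a_k = 0, -3, 0, 1/2, 0, -1/40, 0, 1/1680, 0, …
L₀ := L_f ⊗_s L_g (sym. prod.), ord ≤ 2.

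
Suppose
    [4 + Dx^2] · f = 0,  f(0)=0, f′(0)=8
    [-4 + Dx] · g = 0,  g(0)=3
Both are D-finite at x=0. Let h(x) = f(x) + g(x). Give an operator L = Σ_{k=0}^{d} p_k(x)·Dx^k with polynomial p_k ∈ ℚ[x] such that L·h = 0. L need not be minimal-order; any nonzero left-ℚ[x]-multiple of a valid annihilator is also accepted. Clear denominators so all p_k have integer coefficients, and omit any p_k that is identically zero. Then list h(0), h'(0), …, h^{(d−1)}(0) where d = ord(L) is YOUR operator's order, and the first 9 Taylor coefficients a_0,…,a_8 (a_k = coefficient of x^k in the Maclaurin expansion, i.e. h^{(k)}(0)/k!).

f: a_k = 0, 8, 0, -16/3, 0, 16/15, 0, -32/315, 0, …
g: a_k = 3, 12, 24, 32, 32, 128/5, 256/15, 1024/105, 512/105, …
Sum ⇒ L₀ = lclm(L_f,L_g) in ℚ(x)⟨Dx⟩.
L = -16 + 4·Dx - 4·Dx^2 + Dx^3  (order 3).
h: a_k = 3, 20, 24, 80/3, 32, 80/3, 256/15, 608/63, 512/105, …
ICs: h(0) = 3, h′(0) = 20, h′′(0) = 48.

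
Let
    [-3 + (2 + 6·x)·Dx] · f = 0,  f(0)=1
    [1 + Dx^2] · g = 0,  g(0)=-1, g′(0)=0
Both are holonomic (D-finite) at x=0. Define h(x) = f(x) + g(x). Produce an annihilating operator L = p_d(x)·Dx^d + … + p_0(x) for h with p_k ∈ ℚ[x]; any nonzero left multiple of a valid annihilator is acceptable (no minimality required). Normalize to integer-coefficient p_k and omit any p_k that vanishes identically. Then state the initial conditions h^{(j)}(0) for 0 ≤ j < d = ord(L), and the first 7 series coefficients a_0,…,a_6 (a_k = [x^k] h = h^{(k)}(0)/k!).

L = (-93 - 72·x - 108·x^2) + (-10 + 18·x + 216·x^2 + 216·x^3)·Dx + (-93 - 72·x - 108·x^2)·Dx^2 + (-10 + 18·x + 216·x^2 + 216·x^3)·Dx^3  (order 3).
h: a_k = 0, 3/2, -5/8, 27/16, -1231/384, 1701/256, -688841/46080, …
ICs: h(0) = 0, h′(0) = 3/2, h′′(0) = -5/4.

f: a_k = 1, 3/2, -9/8, 27/16, -405/128, 1701/256, -15309/1024, …
g: a_k = -1, 0, 1/2, 0, -1/24, 0, 1/720, …
f+g: L₀ = lclm(L_f,L_g), ord ≤ 1+2.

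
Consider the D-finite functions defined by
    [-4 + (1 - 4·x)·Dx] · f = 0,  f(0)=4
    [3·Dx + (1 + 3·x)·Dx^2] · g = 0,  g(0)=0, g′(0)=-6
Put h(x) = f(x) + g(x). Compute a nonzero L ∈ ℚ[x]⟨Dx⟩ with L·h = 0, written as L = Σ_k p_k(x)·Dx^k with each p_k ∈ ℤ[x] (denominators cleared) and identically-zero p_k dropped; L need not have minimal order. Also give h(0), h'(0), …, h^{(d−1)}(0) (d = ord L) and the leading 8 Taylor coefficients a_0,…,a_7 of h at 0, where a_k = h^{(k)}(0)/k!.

L = (432 + 288·x)·Dx + (78 + 720·x + 576·x^2)·Dx^2 + (-11 - x + 144·x^2 + 144·x^3)·Dx^3  (order 3).
h: a_k = 4, 10, 73, 238, 2129/2, 19994/5, 16627, 454378/7, …
ICs: h(0) = 4, h′(0) = 10, h′′(0) = 146.

f: a_k = 4, 16, 64, 256, 1024, 4096, 16384, 65536, …
g: a_k = 0, -6, 9, -18, 81/2, -486/5, 243, -4374/7, …
Sum ⇒ L₀ = lclm(L_f,L_g) in ℚ(x)⟨Dx⟩.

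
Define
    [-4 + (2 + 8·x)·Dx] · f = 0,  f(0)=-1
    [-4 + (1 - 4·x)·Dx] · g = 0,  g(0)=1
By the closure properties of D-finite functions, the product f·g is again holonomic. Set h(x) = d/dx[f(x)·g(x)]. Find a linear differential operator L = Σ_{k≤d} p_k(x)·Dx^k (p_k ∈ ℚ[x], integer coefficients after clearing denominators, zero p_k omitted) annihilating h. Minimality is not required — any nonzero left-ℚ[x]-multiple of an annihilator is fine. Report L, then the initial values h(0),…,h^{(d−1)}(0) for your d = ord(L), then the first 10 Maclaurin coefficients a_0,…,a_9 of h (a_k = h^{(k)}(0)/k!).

f: a_k = -1, -2, 2, -4, 10, -28, 84, -264, 858, -2860, …
g: a_k = 1, 4, 16, 64, 256, 1024, 4096, 16384, 65536, 262144, …
h₀=f·g: eliminate ⇒ L₀, order ≤ 1·1.
Derive L from L₀ (diff closure).
L = (22 + 144·x + 96·x^2) + (-3 - 4·x + 48·x^2 + 64·x^3)·Dx  (order 1).
h: a_k = -6, -44, -276, -1432, -7300, -34536, -163016, -738352, -3348324, -14784200, …
ICs: h(0) = -6.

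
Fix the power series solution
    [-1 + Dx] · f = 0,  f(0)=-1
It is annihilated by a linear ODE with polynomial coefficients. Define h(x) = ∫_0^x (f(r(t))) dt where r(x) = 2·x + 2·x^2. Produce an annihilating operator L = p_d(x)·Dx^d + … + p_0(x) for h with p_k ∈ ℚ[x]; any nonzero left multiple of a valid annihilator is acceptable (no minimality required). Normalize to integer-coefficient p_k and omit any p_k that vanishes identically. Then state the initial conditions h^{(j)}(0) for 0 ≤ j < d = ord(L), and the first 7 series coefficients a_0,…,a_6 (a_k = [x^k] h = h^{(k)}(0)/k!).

f: a_k = -1, -1, -1/2, -1/6, -1/24, -1/120, -1/720, …
Change of var in L_f (x↦r) gives L₀.
h=∫₀ˣh₀: take L = L₀·Dx.
L = (-2 - 4·x)·Dx + Dx^2  (order 2).
h: a_k = 0, -1, -1, -4/3, -4/3, -4/3, -52/45, …
ICs: h(0) = 0, h′(0) = -1.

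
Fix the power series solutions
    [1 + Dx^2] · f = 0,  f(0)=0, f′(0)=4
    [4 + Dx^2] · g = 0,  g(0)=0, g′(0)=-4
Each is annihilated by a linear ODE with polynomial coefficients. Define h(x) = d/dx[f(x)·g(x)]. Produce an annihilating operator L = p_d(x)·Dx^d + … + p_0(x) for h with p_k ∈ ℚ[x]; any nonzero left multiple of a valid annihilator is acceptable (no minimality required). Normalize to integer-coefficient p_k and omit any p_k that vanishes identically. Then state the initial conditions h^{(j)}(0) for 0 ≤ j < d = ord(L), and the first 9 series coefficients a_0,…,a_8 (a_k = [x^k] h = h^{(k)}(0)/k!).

f: a_k = 0, 4, 0, -2/3, 0, 1/30, 0, -1/1260, 0, …
g: a_k = 0, -4, 0, 8/3, 0, -8/15, 0, 16/315, 0, …
Product ⇒ symmetric product L₀, ord ≤ 4.
Differentiate: ansatz ord ≤ ord L₀ ⇒ L.
L = 9 + 10·Dx^2 + Dx^4  (order 4).
h: a_k = 0, -32, 0, 160/3, 0, -364/15, 0, 328/63, 0, …
ICs: h(0) = 0, h′(0) = -32, h′′(0) = 0, h′′′(0) = 320.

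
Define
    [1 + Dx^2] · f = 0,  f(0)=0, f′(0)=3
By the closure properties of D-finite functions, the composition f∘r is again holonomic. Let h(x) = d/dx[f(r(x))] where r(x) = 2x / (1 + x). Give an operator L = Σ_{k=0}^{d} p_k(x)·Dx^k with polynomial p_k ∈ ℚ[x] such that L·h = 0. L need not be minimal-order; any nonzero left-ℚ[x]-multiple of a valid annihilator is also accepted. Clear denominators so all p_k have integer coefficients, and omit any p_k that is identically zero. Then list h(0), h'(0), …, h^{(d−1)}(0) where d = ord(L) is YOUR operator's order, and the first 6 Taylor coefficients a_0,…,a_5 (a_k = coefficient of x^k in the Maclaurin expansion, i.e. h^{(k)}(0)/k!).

f: a_k = 0, 3, 0, -1/2, 0, 1/40, …
Substitute x→r, Dx→(1/r')Dx; clear ⇒ L₀.
h=h₀': d/dx-closure on L₀ ⇒ L.
L = (10 + 12·x + 6·x^2) + (6 + 18·x + 18·x^2 + 6·x^3)·Dx + (1 + 4·x + 6·x^2 + 4·x^3 + x^4)·Dx^2  (order 2).
h: a_k = 6, -12, 6, 24, -86, 180, …
ICs: h(0) = 6, h′(0) = -12.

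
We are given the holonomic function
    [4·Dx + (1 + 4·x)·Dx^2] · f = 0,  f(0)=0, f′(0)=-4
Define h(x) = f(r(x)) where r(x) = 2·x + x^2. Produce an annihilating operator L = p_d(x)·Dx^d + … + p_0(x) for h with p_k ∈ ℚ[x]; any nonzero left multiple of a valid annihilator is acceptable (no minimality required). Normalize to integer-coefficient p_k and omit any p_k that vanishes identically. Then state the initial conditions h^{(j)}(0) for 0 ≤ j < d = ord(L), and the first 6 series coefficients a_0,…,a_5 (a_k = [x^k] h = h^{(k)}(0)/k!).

L = (7 + 8·x + 4·x^2)·Dx + (1 + 9·x + 12·x^2 + 4·x^3)·Dx^2  (order 2).
h: a_k = 0, -8, 28, -416/3, 776, -23168/5, …
ICs: h(0) = 0, h′(0) = -8.

f: a_k = 0, -4, 8, -64/3, 64, -1024/5, …
f∘r: x↦r, Dx↦Dx/r' in L_f ⇒ L₀.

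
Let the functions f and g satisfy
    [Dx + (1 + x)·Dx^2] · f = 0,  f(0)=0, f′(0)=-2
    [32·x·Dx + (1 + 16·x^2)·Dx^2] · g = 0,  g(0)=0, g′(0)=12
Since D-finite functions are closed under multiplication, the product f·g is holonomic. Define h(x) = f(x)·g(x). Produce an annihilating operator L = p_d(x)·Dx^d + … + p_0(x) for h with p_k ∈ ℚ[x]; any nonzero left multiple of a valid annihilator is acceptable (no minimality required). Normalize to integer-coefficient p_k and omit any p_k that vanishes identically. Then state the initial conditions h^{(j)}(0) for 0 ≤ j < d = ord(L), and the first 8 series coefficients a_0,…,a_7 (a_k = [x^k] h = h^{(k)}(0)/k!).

L = (4224 + 8384·x + 204800·x^2 + 531456·x^3 + 491520·x^4 + 212992·x^5 + 262144·x^7)·Dx + (4098 + 28864·x + 258368·x^2 + 1045504·x^3 + 1798144·x^4 + 1523712·x^5 + 573440·x^6 + 786432·x^7 + 917504·x^8)·Dx^2 + (132 + 8644·x + 37632·x^2 + 196032·x^3 + 614400·x^4 + 955392·x^5 + 786432·x^6 + 540672·x^7 + 786432·x^8 + 524288·x^9)·Dx^3 + (65 + 258·x + 2497·x^2 + 8576·x^3 + 30336·x^4 + 76800·x^5 + 118272·x^6 + 98304·x^7 + 98304·x^8 + 131072·x^9 + 65536·x^10)·Dx^4  (order 4).
h: a_k = 0, 0, -24, 12, 120, -58, -17864/15, 2932/5, …
ICs: h(0) = 0, h′(0) = 0, h′′(0) = -48, h′′′(0) = 72.

f: a_k = 0, -2, 1, -2/3, 1/2, -2/5, 1/3, -2/7, …
g: a_k = 0, 12, 0, -64, 0, 3072/5, 0, -49152/7, …
Sym-product of L_f,L_g gives L₀ (≤ ord 4).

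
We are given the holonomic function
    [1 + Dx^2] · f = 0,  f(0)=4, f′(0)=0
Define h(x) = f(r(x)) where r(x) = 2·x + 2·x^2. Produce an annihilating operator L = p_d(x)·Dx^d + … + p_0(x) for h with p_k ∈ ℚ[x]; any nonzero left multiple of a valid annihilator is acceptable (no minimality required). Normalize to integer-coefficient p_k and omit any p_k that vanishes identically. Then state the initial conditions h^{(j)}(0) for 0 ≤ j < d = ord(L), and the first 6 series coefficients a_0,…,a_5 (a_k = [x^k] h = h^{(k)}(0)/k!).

f: a_k = 4, 0, -2, 0, 1/6, 0, …
Change of var in L_f (x↦r) gives L₀.
L = (4 + 24·x + 48·x^2 + 32·x^3) - 2·Dx + (1 + 2·x)·Dx^2  (order 2).
h: a_k = 4, 0, -8, -16, -16/3, 32/3, …
ICs: h(0) = 4, h′(0) = 0.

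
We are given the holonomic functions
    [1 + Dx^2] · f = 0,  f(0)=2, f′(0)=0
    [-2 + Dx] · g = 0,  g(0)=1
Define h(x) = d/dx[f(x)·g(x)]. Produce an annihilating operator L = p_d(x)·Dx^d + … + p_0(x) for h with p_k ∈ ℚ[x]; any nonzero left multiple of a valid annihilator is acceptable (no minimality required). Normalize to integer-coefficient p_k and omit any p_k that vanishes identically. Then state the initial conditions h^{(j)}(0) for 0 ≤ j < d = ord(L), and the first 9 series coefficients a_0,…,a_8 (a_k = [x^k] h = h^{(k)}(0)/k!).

L = 5 - 4·Dx + Dx^2  (order 2).
h: a_k = 4, 6, 2, -7/3, -19/6, -39/20, -139/180, -527/2520, -359/10080, …
ICs: h(0) = 4, h′(0) = 6.

f: a_k = 2, 0, -1, 0, 1/12, 0, -1/360, 0, 1/20160, …
g: a_k = 1, 2, 2, 4/3, 2/3, 4/15, 4/45, 8/315, 2/315, …
h₀=f·g: eliminate ⇒ L₀, order ≤ 2·1.
h=h₀': d/dx-closure on L₀ ⇒ L.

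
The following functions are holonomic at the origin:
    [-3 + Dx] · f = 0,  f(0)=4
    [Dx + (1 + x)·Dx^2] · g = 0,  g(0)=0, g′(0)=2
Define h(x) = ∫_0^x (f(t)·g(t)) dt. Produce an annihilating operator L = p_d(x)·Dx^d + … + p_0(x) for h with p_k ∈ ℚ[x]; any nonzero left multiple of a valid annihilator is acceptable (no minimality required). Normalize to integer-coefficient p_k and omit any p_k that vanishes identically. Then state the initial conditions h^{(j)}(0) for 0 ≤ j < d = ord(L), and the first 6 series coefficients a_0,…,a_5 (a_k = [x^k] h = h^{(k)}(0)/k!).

L = (6 + 9·x)·Dx + (-5 - 6·x)·Dx^2 + (1 + x)·Dx^3  (order 3).
h: a_k = 0, 0, 4, 20/3, 20/3, 24/5, …
ICs: h(0) = 0, h′(0) = 0, h′′(0) = 8.

f: a_k = 4, 12, 18, 18, 27/2, 81/10, …
g: a_k = 0, 2, -1, 2/3, -1/2, 2/5, …
L₀ := L_f ⊗_s L_g (sym. prod.), ord ≤ 2.
Integrate: L := L₀·Dx.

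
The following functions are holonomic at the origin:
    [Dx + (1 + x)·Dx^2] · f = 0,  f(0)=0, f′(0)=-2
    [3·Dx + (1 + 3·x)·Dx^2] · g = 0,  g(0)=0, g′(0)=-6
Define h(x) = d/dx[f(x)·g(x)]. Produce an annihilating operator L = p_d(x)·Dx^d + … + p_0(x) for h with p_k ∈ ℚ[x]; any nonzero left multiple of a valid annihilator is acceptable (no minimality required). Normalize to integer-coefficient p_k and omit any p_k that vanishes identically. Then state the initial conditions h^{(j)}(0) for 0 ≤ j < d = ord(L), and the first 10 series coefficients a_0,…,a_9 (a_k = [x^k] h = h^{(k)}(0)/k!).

L = (30 + 72·x + 54·x^2) + (76 + 354·x + 540·x^2 + 270·x^3)·Dx + (29 + 200·x + 486·x^2 + 504·x^3 + 189·x^4)·Dx^2 + (2 + 19·x + 68·x^2 + 114·x^3 + 90·x^4 + 27·x^5)·Dx^3  (order 3).
h: a_k = 0, 24, -72, 196, -540, 7614/5, -21868/5, 89022/7, -1304802/35, 11536799/105, …
ICs: h(0) = 0, h′(0) = 24, h′′(0) = -144.

f: a_k = 0, -2, 1, -2/3, 1/2, -2/5, 1/3, -2/7, 1/4, -2/9, …
g: a_k = 0, -6, 9, -18, 81/2, -486/5, 243, -4374/7, 6561/4, -4374, …
f·g: L₀ = L_f ⊗_s L_g, ord ≤ 2·2.
h₀' ⇒ L via d/dx closure of L₀.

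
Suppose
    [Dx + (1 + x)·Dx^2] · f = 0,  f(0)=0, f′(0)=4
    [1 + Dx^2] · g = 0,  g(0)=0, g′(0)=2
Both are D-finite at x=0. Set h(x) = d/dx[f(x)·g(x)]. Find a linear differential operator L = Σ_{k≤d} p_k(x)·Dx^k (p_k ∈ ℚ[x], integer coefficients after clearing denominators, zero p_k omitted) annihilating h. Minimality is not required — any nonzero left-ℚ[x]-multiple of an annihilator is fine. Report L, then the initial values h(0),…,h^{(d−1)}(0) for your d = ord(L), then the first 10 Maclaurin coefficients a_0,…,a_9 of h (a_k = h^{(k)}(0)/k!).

f: a_k = 0, 4, -2, 4/3, -1, 4/5, -2/3, 4/7, -1/2, 4/9, …
g: a_k = 0, 2, 0, -1/3, 0, 1/60, 0, -1/2520, 0, 1/181440, …
L₀ := L_f ⊗_s L_g (sym. prod.), ord ≤ 4.
Differentiate: ansatz ord ≤ ord L₀ ⇒ L.
L = (-25 - 44·x - 42·x^2 + 12·x^3 + 43·x^4 + 24·x^5 + 4·x^6) + (-24 - 32·x + 20·x^2 + 60·x^3 + 40·x^4 + 8·x^5)·Dx + (-28 - 44·x - 14·x^2 + 72·x^3 + 98·x^4 + 48·x^5 + 8·x^6)·Dx^2 + (-24 - 32·x + 20·x^2 + 60·x^3 + 40·x^4 + 8·x^5)·Dx^3 + (-3 + 28·x^2 + 60·x^3 + 55·x^4 + 24·x^5 + 4·x^6)·Dx^4  (order 4).
h: a_k = 0, 16, -12, 16/3, -20/3, 22/3, -217/30, 452/63, -50/7, 161309/22680, …
ICs: h(0) = 0, h′(0) = 16, h′′(0) = -24, h′′′(0) = 32.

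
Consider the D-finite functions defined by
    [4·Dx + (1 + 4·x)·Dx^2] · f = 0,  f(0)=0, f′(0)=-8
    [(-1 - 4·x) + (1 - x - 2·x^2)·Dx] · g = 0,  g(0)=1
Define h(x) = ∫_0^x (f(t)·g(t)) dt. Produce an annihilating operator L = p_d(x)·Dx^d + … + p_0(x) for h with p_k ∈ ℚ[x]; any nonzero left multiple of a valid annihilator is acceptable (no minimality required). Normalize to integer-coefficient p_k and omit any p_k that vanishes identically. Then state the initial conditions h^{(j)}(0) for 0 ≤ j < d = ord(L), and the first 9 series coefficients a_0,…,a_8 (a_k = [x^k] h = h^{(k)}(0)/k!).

f: a_k = 0, -8, 16, -128/3, 128, -2048/5, 4096/3, -32768/7, 16384, …
g: a_k = 1, 1, 3, 5, 11, 21, 43, 85, 171, …
h₀=f·g: eliminate ⇒ L₀, order ≤ 2·1.
Integrate: L := L₀·Dx.
L = (8 + 32·x)·Dx + (-2 + 20·x + 40·x^2)·Dx^2 + (-1 - 3·x + 6·x^2 + 8·x^3)·Dx^3  (order 3).
h: a_k = 0, 0, -4, 8/3, -38/3, 56/3, -348/5, 5672/35, -19171/35, …
ICs: h(0) = 0, h′(0) = 0, h′′(0) = -8.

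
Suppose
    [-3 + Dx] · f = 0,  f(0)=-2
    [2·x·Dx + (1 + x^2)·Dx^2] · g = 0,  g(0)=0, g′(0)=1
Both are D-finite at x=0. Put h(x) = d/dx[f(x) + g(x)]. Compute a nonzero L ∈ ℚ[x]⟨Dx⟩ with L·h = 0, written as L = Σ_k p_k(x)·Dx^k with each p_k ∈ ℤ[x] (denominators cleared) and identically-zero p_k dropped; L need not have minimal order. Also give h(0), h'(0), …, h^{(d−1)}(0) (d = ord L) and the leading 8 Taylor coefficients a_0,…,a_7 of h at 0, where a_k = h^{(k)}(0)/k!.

L = (6 - 18·x - 18·x^2 - 18·x^3) + (-11 - 12·x^2 - 9·x^4)·Dx + (3 + 2·x + 6·x^2 + 2·x^3 + 3·x^4)·Dx^2  (order 2).
h: a_k = -5, -18, -28, -27, -77/4, -243/20, -283/40, -729/280, …
ICs: h(0) = -5, h′(0) = -18.

f: a_k = -2, -6, -9, -9, -27/4, -81/20, -81/40, -243/280, …
g: a_k = 0, 1, 0, -1/3, 0, 1/5, 0, -1/7, …
f+g: L₀ = lclm(L_f,L_g), ord ≤ 1+2.
Differentiate: ansatz ord ≤ ord L₀ ⇒ L.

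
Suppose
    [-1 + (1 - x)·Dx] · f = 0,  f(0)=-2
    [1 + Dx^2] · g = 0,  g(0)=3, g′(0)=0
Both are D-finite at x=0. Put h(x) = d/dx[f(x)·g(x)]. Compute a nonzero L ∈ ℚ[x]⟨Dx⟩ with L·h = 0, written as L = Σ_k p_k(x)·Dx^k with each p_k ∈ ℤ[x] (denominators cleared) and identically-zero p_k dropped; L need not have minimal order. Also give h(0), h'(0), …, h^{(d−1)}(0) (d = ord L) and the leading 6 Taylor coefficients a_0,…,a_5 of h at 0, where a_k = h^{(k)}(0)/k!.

f: a_k = -2, -2, -2, -2, -2, -2, …
g: a_k = 3, 0, -3/2, 0, 1/8, 0, …
Sym-product of L_f,L_g gives L₀ (≤ ord 2).
Derive L from L₀ (diff closure).
L = (-1 - 2·x + x^2) + (-2 + 2·x)·Dx + (1 - 2·x + x^2)·Dx^2  (order 2).
h: a_k = -6, -6, -9, -13, -65/4, -389/20, …
ICs: h(0) = -6, h′(0) = -6.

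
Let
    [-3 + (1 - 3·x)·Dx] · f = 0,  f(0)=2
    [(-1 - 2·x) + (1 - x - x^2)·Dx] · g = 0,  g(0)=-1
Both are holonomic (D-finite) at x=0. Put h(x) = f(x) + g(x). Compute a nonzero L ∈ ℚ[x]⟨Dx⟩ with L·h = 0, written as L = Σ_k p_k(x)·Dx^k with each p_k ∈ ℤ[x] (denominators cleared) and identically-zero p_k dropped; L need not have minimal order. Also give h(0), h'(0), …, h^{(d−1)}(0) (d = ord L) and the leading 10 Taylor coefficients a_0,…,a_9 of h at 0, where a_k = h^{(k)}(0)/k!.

f: a_k = 2, 6, 18, 54, 162, 486, 1458, 4374, 13122, 39366, …
g: a_k = -1, -1, -2, -3, -5, -8, -13, -21, -34, -55, …
h₀=f+g: left-lcm gives L₀, ord ≤ 2.
L = (-6 - 36·x + 18·x^2 - 18·x^3) + (14 - 18·x - 24·x^2 + 18·x^3 - 36·x^4)·Dx + (-2 + 10·x - 15·x^2 + 10·x^3 - 9·x^5)·Dx^2  (order 2).
h: a_k = 1, 5, 16, 51, 157, 478, 1445, 4353, 13088, 39311, …
ICs: h(0) = 1, h′(0) = 5.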